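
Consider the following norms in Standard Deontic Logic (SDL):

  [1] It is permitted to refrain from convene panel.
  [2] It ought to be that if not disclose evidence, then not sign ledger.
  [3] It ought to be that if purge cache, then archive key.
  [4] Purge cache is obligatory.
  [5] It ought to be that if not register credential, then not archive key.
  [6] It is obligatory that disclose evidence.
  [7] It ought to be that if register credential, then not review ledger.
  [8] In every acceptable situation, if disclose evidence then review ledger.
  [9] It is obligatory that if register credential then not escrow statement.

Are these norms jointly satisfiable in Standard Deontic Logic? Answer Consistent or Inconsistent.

Inconsistent

From premise 6 we have O(disclose_evidence).
Applying K to premise 8 (O(disclose_evidence → review_ledger)) and O(disclose_evidence) yields O(review_ledger).
Premise 7, O(register_credential → ¬review_ledger), contraposes to O(review_ledger → ¬register_credential); with O(review_ledger) we get O(¬register_credential).
From O(¬register_credential) and premise 5, O(¬register_credential → ¬archive_key), we obtain O(¬archive_key).
Premise 3 is O(purge_cache → archive_key); contrapositively O(¬archive_key → ¬purge_cache). Since O(¬archive_key) holds, K gives O(¬purge_cache).
However, premise 4 gives O(purge_cache).
We now have both O(¬purge_cache) and O(purge_cache) — purge_cache is simultaneously obligatory and forbidden, violating the D-axiom.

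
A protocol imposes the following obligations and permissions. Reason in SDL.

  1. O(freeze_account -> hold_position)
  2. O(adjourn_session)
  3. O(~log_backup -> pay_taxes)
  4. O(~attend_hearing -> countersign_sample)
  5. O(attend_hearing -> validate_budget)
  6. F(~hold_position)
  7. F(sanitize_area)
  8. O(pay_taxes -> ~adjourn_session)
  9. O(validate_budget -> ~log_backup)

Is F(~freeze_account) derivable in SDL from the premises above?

No

Premise 1 is O(freeze_account -> hold_position); even if O(hold_position) held, inferring O(freeze_account) would be affirming the consequent — invalid.
No other premise forces O(freeze_account). An ideal world satisfying every premise can still have ~freeze_account true, so F(~freeze_account) is not derivable.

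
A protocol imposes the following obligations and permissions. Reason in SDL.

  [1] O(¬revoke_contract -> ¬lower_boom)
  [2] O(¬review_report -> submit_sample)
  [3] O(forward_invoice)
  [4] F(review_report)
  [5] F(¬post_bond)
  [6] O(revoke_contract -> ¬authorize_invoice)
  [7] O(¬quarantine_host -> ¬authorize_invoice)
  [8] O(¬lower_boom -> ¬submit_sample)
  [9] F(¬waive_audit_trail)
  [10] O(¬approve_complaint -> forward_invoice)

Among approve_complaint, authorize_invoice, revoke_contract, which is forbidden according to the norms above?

authorize_invoice

Premise 4 is F(review_report), i.e. O(¬review_report).
From O(¬review_report) and premise 2, O(¬review_report -> submit_sample), we obtain O(submit_sample).
Premise 8, O(¬lower_boom -> ¬submit_sample), contraposes to O(submit_sample -> lower_boom); with O(submit_sample) we get O(lower_boom).
Premise 1 is O(¬revoke_contract -> ¬lower_boom); contrapositively O(lower_boom -> revoke_contract). Since O(lower_boom) holds, K gives O(revoke_contract).
Premise 6 is O(revoke_contract -> ¬authorize_invoice); since O(revoke_contract), deontic closure gives O(¬authorize_invoice).
So O(¬authorize_invoice) holds, i.e. authorize_invoice is forbidden. None of the other listed options is forbidden under the premises.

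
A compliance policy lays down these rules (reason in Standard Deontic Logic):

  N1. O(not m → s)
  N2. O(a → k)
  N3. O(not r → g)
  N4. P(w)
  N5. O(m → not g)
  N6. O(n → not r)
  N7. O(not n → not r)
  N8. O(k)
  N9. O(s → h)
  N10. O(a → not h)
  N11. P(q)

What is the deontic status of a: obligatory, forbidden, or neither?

Premises 6 and 7 cover both cases: O(n → not r) and O(not n → not r). Since n ∨ not n is a tautology, O(not r) follows.
Applying K to premise 3 (O(not r → g)) and O(not r) yields O(g).
The contrapositive of premise 5 (O(m → not g)) is O(g → not m), and O(g) is already established, so O(not m).
Premise 1 is O(not m → s); since O(not m), deontic closure gives O(s).
With premise 9, O(s → h), the K-axiom yields O(h).
The contrapositive of premise 10 (O(a → not h)) is O(h → not a), and O(h) is already established, so O(not a).
Premises 2, 4, 8, 11 do not contribute to this derivation.
Thus O(not a), which is F(a): a is forbidden.

Forbidden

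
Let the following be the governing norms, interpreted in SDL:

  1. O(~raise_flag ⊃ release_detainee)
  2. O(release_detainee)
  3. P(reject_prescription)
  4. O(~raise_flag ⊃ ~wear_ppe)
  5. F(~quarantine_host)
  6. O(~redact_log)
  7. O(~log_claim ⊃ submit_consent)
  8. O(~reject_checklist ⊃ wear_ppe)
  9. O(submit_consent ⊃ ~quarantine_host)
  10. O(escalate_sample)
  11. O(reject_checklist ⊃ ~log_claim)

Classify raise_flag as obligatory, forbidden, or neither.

Obligatory

Premise 5, F(~quarantine_host), is equivalent to O(quarantine_host).
Premise 9, O(submit_consent ⊃ ~quarantine_host), contraposes to O(quarantine_host ⊃ ~submit_consent); with O(quarantine_host) we get O(~submit_consent).
The contrapositive of premise 7 (O(~log_claim ⊃ submit_consent)) is O(~submit_consent ⊃ log_claim), and O(~submit_consent) is already established, so O(log_claim).
Premise 11, O(reject_checklist ⊃ ~log_claim), contraposes to O(log_claim ⊃ ~reject_checklist); with O(log_claim) we get O(~reject_checklist).
Applying K to premise 8 (O(~reject_checklist ⊃ wear_ppe)) and O(~reject_checklist) yields O(wear_ppe).
Premise 4, O(~raise_flag ⊃ ~wear_ppe), contraposes to O(wear_ppe ⊃ raise_flag); with O(wear_ppe) we get O(raise_flag).
Premises 1, 2, 3, 6, 10 do not contribute to this derivation.
Hence raise_flag is obligatory.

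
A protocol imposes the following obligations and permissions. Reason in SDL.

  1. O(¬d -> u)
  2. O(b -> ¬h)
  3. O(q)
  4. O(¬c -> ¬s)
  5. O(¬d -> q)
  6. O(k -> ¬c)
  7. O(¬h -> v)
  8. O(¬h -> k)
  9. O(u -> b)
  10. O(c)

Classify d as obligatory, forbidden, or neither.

Premise 10 states O(c) outright.
Premise 6, O(k -> ¬c), contraposes to O(c -> ¬k); with O(c) we get O(¬k).
The contrapositive of premise 8 (O(¬h -> k)) is O(¬k -> h), and O(¬k) is already established, so O(h).
The contrapositive of premise 2 (O(b -> ¬h)) is O(h -> ¬b), and O(h) is already established, so O(¬b).
Premise 9 is O(u -> b); contrapositively O(¬b -> ¬u). Since O(¬b) holds, K gives O(¬u).
Premise 1 is O(¬d -> u); contrapositively O(¬u -> d). Since O(¬u) holds, K gives O(d).
Premises 3, 4, 5, 7 do not contribute to this derivation.
Hence d is obligatory.

Obligatory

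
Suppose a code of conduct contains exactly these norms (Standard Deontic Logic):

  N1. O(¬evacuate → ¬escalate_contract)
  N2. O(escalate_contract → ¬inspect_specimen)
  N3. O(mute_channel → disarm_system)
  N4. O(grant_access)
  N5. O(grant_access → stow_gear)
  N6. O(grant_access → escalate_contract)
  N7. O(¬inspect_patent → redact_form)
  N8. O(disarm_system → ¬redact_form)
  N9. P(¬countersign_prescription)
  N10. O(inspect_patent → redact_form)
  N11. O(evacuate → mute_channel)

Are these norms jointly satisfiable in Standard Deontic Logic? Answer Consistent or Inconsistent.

Premises 7 and 10 cover both cases: O(¬inspect_patent → redact_form) and O(inspect_patent → redact_form). Since ¬inspect_patent ∨ inspect_patent is a tautology, O(redact_form) follows.
Premise 8 is O(disarm_system → ¬redact_form); contrapositively O(redact_form → ¬disarm_system). Since O(redact_form) holds, K gives O(¬disarm_system).
Premise 3, O(mute_channel → disarm_system), contraposes to O(¬disarm_system → ¬mute_channel); with O(¬disarm_system) we get O(¬mute_channel).
Premise 11 is O(evacuate → mute_channel); contrapositively O(¬mute_channel → ¬evacuate). Since O(¬mute_channel) holds, K gives O(¬evacuate).
Applying K to premise 1 (O(¬evacuate → ¬escalate_contract)) and O(¬evacuate) yields O(¬escalate_contract).
Premise 6, O(grant_access → escalate_contract), contraposes to O(¬escalate_contract → ¬grant_access); with O(¬escalate_contract) we get O(¬grant_access).
Yet premise 4 states O(grant_access).
We now have both O(¬grant_access) and O(grant_access) — grant_access is simultaneously obligatory and forbidden, violating the D-axiom.

Inconsistent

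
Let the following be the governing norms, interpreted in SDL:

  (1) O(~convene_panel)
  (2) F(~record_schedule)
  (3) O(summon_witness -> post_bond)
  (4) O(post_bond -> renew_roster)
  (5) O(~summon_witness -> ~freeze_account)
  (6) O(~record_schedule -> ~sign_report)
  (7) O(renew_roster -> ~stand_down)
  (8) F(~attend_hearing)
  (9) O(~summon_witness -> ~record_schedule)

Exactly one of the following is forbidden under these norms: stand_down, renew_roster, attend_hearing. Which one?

stand_down

Premise 2 is F(~record_schedule), i.e. O(record_schedule).
Premise 9, O(~summon_witness -> ~record_schedule), contraposes to O(record_schedule -> summon_witness); with O(record_schedule) we get O(summon_witness).
From O(summon_witness) and premise 3, O(summon_witness -> post_bond), we obtain O(post_bond).
From O(post_bond) and premise 4, O(post_bond -> renew_roster), we obtain O(renew_roster).
From O(renew_roster) and premise 7, O(renew_roster -> ~stand_down), we obtain O(~stand_down).
So O(~stand_down) holds, i.e. stand_down is forbidden. None of the other listed options is forbidden under the premises.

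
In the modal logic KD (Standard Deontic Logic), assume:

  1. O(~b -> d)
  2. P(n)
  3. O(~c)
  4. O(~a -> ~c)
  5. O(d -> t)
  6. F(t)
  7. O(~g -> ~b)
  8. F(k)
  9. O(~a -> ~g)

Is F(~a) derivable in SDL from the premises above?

Yes

Premise 6 is F(t), i.e. O(~t).
The contrapositive of premise 5 (O(d -> t)) is O(~t -> ~d), and O(~t) is already established, so O(~d).
Premise 1, O(~b -> d), contraposes to O(~d -> b); with O(~d) we get O(b).
The contrapositive of premise 7 (O(~g -> ~b)) is O(b -> g), and O(b) is already established, so O(g).
Premise 9 is O(~a -> ~g); contrapositively O(g -> a). Since O(g) holds, K gives O(a).
Premises 2, 3, 4, 8 do not contribute to this derivation.
So O(a) holds, i.e. F(~a). The claim follows.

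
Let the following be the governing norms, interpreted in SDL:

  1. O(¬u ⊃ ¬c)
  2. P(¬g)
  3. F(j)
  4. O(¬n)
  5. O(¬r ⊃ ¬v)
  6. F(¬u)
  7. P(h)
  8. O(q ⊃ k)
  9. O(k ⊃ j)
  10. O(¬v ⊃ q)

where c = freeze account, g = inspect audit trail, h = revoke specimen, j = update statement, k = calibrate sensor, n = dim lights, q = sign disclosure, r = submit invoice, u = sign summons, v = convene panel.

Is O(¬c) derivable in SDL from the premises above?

No

Premise 1 is O(¬u ⊃ ¬c), but O(¬u) is not derivable from the premises, so it does not yield O(¬c).
No other premise forces O(¬c). An ideal world satisfying every premise can still have ¬c false, so O(¬c) is not derivable.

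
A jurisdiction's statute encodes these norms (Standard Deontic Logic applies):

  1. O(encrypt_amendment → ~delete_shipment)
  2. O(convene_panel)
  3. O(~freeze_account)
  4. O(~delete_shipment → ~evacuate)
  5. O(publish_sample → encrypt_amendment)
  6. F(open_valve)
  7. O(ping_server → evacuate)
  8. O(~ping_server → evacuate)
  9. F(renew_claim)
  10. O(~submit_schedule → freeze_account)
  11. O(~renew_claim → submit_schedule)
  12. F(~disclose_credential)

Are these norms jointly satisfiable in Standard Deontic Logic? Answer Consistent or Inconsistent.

Consistent

Premise 10 is O(~submit_schedule → freeze_account), but O(~submit_schedule) is not derivable from the premises, so it does not yield O(freeze_account).
So O(freeze_account) is not derivable, and the apparent clash with O(~freeze_account) does not arise.
A world satisfying every obligation exists (e.g. convene_panel=true, delete_shipment=true, disclose_credential=true, encrypt_amendment=false, evacuate=true, freeze_account=false, open_valve=false, ping_server=false, publish_sample=false, renew_claim=false, submit_schedule=true); no atom is both obligatory and forbidden, so the set is consistent.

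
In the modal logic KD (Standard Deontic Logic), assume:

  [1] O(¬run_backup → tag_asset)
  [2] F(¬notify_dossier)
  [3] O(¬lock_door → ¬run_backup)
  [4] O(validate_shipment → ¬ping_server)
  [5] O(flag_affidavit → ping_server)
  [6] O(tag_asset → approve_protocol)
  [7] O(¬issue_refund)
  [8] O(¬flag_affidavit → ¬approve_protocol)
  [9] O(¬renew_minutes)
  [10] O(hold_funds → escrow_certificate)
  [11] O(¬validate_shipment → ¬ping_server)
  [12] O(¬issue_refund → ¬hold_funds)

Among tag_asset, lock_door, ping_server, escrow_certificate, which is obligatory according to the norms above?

By case analysis on validate_shipment: premise 4 gives O(validate_shipment → ¬ping_server) and premise 11 gives O(¬validate_shipment → ¬ping_server), so O(¬ping_server) either way.
The contrapositive of premise 5 (O(flag_affidavit → ping_server)) is O(¬ping_server → ¬flag_affidavit), and O(¬ping_server) is already established, so O(¬flag_affidavit).
From O(¬flag_affidavit) and premise 8, O(¬flag_affidavit → ¬approve_protocol), we obtain O(¬approve_protocol).
Premise 6 is O(tag_asset → approve_protocol); contrapositively O(¬approve_protocol → ¬tag_asset). Since O(¬approve_protocol) holds, K gives O(¬tag_asset).
Premise 1, O(¬run_backup → tag_asset), contraposes to O(¬tag_asset → run_backup); with O(¬tag_asset) we get O(run_backup).
Premise 3, O(¬lock_door → ¬run_backup), contraposes to O(run_backup → lock_door); with O(run_backup) we get O(lock_door).
So O(lock_door) holds — lock_door is obligatory. None of the other listed options is made obligatory by any chain of premises.

lock_door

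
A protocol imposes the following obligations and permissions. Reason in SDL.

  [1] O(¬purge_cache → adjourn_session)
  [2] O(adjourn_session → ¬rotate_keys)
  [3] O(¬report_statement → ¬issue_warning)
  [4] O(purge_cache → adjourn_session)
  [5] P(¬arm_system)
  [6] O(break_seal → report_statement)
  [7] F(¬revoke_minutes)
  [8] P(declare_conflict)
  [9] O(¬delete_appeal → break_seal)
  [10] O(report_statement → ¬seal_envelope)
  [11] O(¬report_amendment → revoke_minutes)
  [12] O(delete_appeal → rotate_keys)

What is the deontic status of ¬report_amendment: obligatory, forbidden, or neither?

Premise 11 is O(¬report_amendment → revoke_minutes); even if O(revoke_minutes) held, inferring O(¬report_amendment) would be affirming the consequent — invalid.
No premise or chain of K-axiom applications forces O(¬report_amendment), and none forces O(report_amendment). So ¬report_amendment is neither obligatory nor forbidden under these norms.

Neither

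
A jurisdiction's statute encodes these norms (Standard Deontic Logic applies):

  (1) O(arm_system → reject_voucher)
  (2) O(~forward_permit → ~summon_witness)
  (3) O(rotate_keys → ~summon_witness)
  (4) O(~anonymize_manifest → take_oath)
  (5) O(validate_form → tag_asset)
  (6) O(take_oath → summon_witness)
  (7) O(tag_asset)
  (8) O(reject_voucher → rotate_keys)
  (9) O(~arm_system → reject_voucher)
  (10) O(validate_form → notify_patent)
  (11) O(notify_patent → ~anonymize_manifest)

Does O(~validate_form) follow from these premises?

Yes

By case analysis on arm_system: premise 1 gives O(arm_system → reject_voucher) and premise 9 gives O(~arm_system → reject_voucher), so O(reject_voucher) either way.
From O(reject_voucher) and premise 8, O(reject_voucher → rotate_keys), we obtain O(rotate_keys).
With premise 3, O(rotate_keys → ~summon_witness), the K-axiom yields O(~summon_witness).
Premise 6 is O(take_oath → summon_witness); contrapositively O(~summon_witness → ~take_oath). Since O(~summon_witness) holds, K gives O(~take_oath).
The contrapositive of premise 4 (O(~anonymize_manifest → take_oath)) is O(~take_oath → anonymize_manifest), and O(~take_oath) is already established, so O(anonymize_manifest).
Premise 11, O(notify_patent → ~anonymize_manifest), contraposes to O(anonymize_manifest → ~notify_patent); with O(anonymize_manifest) we get O(~notify_patent).
The contrapositive of premise 10 (O(validate_form → notify_patent)) is O(~notify_patent → ~validate_form), and O(~notify_patent) is already established, so O(~validate_form).
Premises 2, 5, 7 do not contribute to this derivation.
So O(~validate_form) follows.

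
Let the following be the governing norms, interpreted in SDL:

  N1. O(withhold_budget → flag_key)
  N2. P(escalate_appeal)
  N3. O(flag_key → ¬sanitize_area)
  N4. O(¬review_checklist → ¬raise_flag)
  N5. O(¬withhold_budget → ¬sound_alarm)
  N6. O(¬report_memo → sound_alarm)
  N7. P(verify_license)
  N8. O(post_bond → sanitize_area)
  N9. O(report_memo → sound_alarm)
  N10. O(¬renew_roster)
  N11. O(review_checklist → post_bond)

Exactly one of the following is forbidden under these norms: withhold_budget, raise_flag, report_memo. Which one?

raise_flag

Premises 6 and 9 cover both cases: O(¬report_memo → sound_alarm) and O(report_memo → sound_alarm). Since ¬report_memo ∨ report_memo is a tautology, O(sound_alarm) follows.
Premise 5 is O(¬withhold_budget → ¬sound_alarm); contrapositively O(sound_alarm → withhold_budget). Since O(sound_alarm) holds, K gives O(withhold_budget).
With premise 1, O(withhold_budget → flag_key), the K-axiom yields O(flag_key).
Premise 3 is O(flag_key → ¬sanitize_area); since O(flag_key), deontic closure gives O(¬sanitize_area).
Premise 8 is O(post_bond → sanitize_area); contrapositively O(¬sanitize_area → ¬post_bond). Since O(¬sanitize_area) holds, K gives O(¬post_bond).
Premise 11, O(review_checklist → post_bond), contraposes to O(¬post_bond → ¬review_checklist); with O(¬post_bond) we get O(¬review_checklist).
From O(¬review_checklist) and premise 4, O(¬review_checklist → ¬raise_flag), we obtain O(¬raise_flag).
So O(¬raise_flag) holds, i.e. raise_flag is forbidden. None of the other listed options is forbidden under the premises.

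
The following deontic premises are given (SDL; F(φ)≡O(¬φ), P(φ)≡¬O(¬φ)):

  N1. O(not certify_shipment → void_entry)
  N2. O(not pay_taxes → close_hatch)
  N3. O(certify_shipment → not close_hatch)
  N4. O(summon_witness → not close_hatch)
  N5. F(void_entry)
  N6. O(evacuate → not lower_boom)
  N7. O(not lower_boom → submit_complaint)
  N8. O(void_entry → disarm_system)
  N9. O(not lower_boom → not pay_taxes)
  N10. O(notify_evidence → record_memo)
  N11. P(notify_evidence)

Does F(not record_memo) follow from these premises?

No

Premise 10 is O(notify_evidence → record_memo), but O(notify_evidence) is not derivable from the premises (the permission P(notify_evidence) asserts only not O(not notify_evidence), not O(notify_evidence)), so it does not yield O(record_memo).
No other premise forces O(record_memo). An ideal world satisfying every premise can still have not record_memo true, so F(not record_memo) is not derivable.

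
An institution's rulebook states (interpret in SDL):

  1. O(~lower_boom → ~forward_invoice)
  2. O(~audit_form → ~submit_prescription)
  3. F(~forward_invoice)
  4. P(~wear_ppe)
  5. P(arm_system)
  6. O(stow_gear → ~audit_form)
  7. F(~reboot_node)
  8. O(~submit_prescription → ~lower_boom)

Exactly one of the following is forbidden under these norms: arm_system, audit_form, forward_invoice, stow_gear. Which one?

Premise 3 is F(~forward_invoice), i.e. O(forward_invoice).
Premise 1, O(~lower_boom → ~forward_invoice), contraposes to O(forward_invoice → lower_boom); with O(forward_invoice) we get O(lower_boom).
Premise 8 is O(~submit_prescription → ~lower_boom); contrapositively O(lower_boom → submit_prescription). Since O(lower_boom) holds, K gives O(submit_prescription).
Premise 2 is O(~audit_form → ~submit_prescription); contrapositively O(submit_prescription → audit_form). Since O(submit_prescription) holds, K gives O(audit_form).
Premise 6, O(stow_gear → ~audit_form), contraposes to O(audit_form → ~stow_gear); with O(audit_form) we get O(~stow_gear).
So O(~stow_gear) holds, i.e. stow_gear is forbidden. None of the other listed options is forbidden under the premises.

stow_gear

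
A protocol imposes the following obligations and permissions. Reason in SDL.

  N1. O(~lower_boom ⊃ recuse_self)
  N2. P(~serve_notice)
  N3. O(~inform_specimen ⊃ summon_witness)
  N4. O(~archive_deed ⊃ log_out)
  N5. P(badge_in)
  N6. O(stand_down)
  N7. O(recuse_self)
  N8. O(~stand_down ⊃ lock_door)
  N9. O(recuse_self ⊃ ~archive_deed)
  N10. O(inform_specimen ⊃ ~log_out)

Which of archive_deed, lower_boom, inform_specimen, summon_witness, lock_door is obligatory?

summon_witness

Premise 7 gives O(recuse_self).
With premise 9, O(recuse_self ⊃ ~archive_deed), the K-axiom yields O(~archive_deed).
Applying K to premise 4 (O(~archive_deed ⊃ log_out)) and O(~archive_deed) yields O(log_out).
The contrapositive of premise 10 (O(inform_specimen ⊃ ~log_out)) is O(log_out ⊃ ~inform_specimen), and O(log_out) is already established, so O(~inform_specimen).
With premise 3, O(~inform_specimen ⊃ summon_witness), the K-axiom yields O(summon_witness).
So O(summon_witness) holds — summon_witness is obligatory. None of the other listed options is made obligatory by any chain of premises.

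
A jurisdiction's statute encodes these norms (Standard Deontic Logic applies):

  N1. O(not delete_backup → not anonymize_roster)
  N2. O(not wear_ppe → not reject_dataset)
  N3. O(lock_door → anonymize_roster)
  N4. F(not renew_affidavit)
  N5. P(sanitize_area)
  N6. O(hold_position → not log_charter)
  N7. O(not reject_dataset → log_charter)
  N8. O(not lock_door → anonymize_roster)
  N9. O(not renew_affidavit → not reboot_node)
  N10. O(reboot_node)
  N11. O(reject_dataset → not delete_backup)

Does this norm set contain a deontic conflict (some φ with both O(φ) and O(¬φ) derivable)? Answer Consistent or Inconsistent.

Premise 9 is O(not renew_affidavit → not reboot_node), but O(not renew_affidavit) is not derivable from the premises, so it does not yield O(not reboot_node).
So O(not reboot_node) is not derivable, and the apparent clash with O(reboot_node) does not arise.
A world satisfying every obligation exists (e.g. anonymize_roster=true, delete_backup=true, hold_position=false, lock_door=false, log_charter=true, reboot_node=true, reject_dataset=false, renew_affidavit=true, sanitize_area=false, wear_ppe=false); no atom is both obligatory and forbidden, so the set is consistent.

Consistent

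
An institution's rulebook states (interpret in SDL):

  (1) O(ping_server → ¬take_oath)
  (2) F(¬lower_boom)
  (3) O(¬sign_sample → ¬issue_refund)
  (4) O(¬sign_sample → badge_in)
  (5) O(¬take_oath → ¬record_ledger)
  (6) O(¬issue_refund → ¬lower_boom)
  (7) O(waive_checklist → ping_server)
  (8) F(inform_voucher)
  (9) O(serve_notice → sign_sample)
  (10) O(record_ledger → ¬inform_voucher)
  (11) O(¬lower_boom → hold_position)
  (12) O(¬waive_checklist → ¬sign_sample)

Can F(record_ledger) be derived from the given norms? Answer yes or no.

F(¬lower_boom) at premise 2 means O(lower_boom).
Premise 6, O(¬issue_refund → ¬lower_boom), contraposes to O(lower_boom → issue_refund); with O(lower_boom) we get O(issue_refund).
The contrapositive of premise 3 (O(¬sign_sample → ¬issue_refund)) is O(issue_refund → sign_sample), and O(issue_refund) is already established, so O(sign_sample).
The contrapositive of premise 12 (O(¬waive_checklist → ¬sign_sample)) is O(sign_sample → waive_checklist), and O(sign_sample) is already established, so O(waive_checklist).
From O(waive_checklist) and premise 7, O(waive_checklist → ping_server), we obtain O(ping_server).
With premise 1, O(ping_server → ¬take_oath), the K-axiom yields O(¬take_oath).
Applying K to premise 5 (O(¬take_oath → ¬record_ledger)) and O(¬take_oath) yields O(¬record_ledger).
Premises 4, 8, 9, 10, 11 do not contribute to this derivation.
So O(¬record_ledger) holds, i.e. F(record_ledger). The claim follows.

Yes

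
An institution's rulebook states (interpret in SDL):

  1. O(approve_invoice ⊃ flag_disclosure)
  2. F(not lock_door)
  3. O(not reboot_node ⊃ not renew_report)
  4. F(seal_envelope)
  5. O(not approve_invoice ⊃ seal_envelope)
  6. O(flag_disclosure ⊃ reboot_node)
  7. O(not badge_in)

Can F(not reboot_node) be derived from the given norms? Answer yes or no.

Yes

Premise 4 is F(seal_envelope), i.e. O(not seal_envelope).
The contrapositive of premise 5 (O(not approve_invoice ⊃ seal_envelope)) is O(not seal_envelope ⊃ approve_invoice), and O(not seal_envelope) is already established, so O(approve_invoice).
With premise 1, O(approve_invoice ⊃ flag_disclosure), the K-axiom yields O(flag_disclosure).
With premise 6, O(flag_disclosure ⊃ reboot_node), the K-axiom yields O(reboot_node).
Premises 2, 3, 7 do not contribute to this derivation.
So O(reboot_node) holds, i.e. F(not reboot_node). The claim follows.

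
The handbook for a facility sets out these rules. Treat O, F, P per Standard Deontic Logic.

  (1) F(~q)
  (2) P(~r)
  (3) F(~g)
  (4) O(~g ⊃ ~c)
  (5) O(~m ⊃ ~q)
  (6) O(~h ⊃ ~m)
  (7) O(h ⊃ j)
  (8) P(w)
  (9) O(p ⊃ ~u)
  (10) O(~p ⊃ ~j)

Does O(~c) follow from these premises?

No

Premise 4 is O(~g ⊃ ~c), but O(~g) is not derivable from the premises, so it does not yield O(~c).
No other premise forces O(~c). An ideal world satisfying every premise can still have ~c false, so O(~c) is not derivable.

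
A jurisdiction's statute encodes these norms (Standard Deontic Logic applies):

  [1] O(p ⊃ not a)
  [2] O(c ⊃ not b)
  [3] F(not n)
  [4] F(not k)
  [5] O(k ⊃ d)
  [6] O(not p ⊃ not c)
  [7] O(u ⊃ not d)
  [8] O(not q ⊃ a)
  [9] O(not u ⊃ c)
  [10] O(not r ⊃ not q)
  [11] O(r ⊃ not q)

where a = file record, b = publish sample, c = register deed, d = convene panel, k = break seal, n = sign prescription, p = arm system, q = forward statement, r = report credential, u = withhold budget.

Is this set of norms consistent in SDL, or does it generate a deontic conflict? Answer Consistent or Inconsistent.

Inconsistent

By case analysis on not r: premise 10 gives O(not r ⊃ not q) and premise 11 gives O(r ⊃ not q), so O(not q) either way.
Applying K to premise 8 (O(not q ⊃ a)) and O(not q) yields O(a).
The contrapositive of premise 1 (O(p ⊃ not a)) is O(a ⊃ not p), and O(a) is already established, so O(not p).
Applying K to premise 6 (O(not p ⊃ not c)) and O(not p) yields O(not c).
Premise 9, O(not u ⊃ c), contraposes to O(not c ⊃ u); with O(not c) we get O(u).
Premise 7 is O(u ⊃ not d); since O(u), deontic closure gives O(not d).
Premise 5, O(k ⊃ d), contraposes to O(not d ⊃ not k); with O(not d) we get O(not k).
But premise 4, F(not k), means O(k).
We now have both O(not k) and O(k) — k is simultaneously obligatory and forbidden, violating the D-axiom.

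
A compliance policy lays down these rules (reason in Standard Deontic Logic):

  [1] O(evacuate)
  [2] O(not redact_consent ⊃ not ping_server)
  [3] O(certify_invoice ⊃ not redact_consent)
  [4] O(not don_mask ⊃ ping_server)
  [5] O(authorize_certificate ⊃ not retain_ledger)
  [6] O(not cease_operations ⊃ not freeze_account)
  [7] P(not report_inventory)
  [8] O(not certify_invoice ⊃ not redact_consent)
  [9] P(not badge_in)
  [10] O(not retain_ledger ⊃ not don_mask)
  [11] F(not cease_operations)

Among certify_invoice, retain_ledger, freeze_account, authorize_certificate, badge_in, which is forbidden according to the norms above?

By case analysis on certify_invoice: premise 3 gives O(certify_invoice ⊃ not redact_consent) and premise 8 gives O(not certify_invoice ⊃ not redact_consent), so O(not redact_consent) either way.
Premise 2 is O(not redact_consent ⊃ not ping_server); since O(not redact_consent), deontic closure gives O(not ping_server).
The contrapositive of premise 4 (O(not don_mask ⊃ ping_server)) is O(not ping_server ⊃ don_mask), and O(not ping_server) is already established, so O(don_mask).
Premise 10 is O(not retain_ledger ⊃ not don_mask); contrapositively O(don_mask ⊃ retain_ledger). Since O(don_mask) holds, K gives O(retain_ledger).
The contrapositive of premise 5 (O(authorize_certificate ⊃ not retain_ledger)) is O(retain_ledger ⊃ not authorize_certificate), and O(retain_ledger) is already established, so O(not authorize_certificate).
So O(not authorize_certificate) holds, i.e. authorize_certificate is forbidden. None of the other listed options is forbidden under the premises.

authorize_certificate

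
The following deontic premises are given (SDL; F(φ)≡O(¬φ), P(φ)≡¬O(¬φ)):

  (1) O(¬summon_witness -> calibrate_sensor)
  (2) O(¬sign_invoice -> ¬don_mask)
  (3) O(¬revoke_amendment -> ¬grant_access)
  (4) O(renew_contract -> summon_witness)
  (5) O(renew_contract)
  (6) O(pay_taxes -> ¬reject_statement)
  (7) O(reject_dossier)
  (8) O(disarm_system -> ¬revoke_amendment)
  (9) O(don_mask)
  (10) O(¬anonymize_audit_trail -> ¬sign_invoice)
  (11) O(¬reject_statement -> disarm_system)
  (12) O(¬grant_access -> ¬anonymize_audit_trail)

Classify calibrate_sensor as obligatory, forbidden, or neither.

Premise 1 is O(¬summon_witness -> calibrate_sensor), but O(¬summon_witness) is not derivable from the premises, so it does not yield O(calibrate_sensor).
No premise or chain of K-axiom applications forces O(calibrate_sensor), and none forces O(¬calibrate_sensor). So calibrate_sensor is neither obligatory nor forbidden under these norms.

Neither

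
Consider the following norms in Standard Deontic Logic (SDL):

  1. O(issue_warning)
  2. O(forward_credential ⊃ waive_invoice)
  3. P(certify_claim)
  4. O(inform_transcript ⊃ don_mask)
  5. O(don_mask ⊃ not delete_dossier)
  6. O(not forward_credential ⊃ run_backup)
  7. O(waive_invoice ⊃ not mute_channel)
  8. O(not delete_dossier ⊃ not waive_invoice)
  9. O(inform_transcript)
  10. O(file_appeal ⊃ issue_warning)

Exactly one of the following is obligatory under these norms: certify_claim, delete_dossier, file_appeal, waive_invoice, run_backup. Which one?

run_backup

Premise 9 gives O(inform_transcript).
Applying K to premise 4 (O(inform_transcript ⊃ don_mask)) and O(inform_transcript) yields O(don_mask).
Premise 5 is O(don_mask ⊃ not delete_dossier); since O(don_mask), deontic closure gives O(not delete_dossier).
From O(not delete_dossier) and premise 8, O(not delete_dossier ⊃ not waive_invoice), we obtain O(not waive_invoice).
Premise 2 is O(forward_credential ⊃ waive_invoice); contrapositively O(not waive_invoice ⊃ not forward_credential). Since O(not waive_invoice) holds, K gives O(not forward_credential).
Applying K to premise 6 (O(not forward_credential ⊃ run_backup)) and O(not forward_credential) yields O(run_backup).
So O(run_backup) holds — run_backup is obligatory. None of the other listed options is made obligatory by any chain of premises.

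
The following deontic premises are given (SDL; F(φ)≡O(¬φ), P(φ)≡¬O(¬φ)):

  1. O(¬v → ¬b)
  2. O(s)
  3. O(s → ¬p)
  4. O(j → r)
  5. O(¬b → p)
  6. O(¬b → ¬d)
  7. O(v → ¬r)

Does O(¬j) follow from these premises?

Yes

Premise 2 gives O(s).
Applying K to premise 3 (O(s → ¬p)) and O(s) yields O(¬p).
Premise 5, O(¬b → p), contraposes to O(¬p → b); with O(¬p) we get O(b).
The contrapositive of premise 1 (O(¬v → ¬b)) is O(b → v), and O(b) is already established, so O(v).
Premise 7 is O(v → ¬r); since O(v), deontic closure gives O(¬r).
The contrapositive of premise 4 (O(j → r)) is O(¬r → ¬j), and O(¬r) is already established, so O(¬j).
Premise 6 does not contribute to this derivation.
So O(¬j) follows.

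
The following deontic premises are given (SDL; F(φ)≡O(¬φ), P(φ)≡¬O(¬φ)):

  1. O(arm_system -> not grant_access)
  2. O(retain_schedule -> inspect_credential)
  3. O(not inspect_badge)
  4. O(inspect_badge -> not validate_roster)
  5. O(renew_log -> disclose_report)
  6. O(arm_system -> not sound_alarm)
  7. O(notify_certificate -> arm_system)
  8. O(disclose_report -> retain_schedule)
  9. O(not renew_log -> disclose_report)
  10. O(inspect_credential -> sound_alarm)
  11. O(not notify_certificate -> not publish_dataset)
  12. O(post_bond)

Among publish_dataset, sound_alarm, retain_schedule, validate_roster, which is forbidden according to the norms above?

publish_dataset

Premises 9 and 5 are O(not renew_log -> disclose_report) and O(renew_log -> disclose_report); every ideal world satisfies not renew_log or renew_log, so in either case disclose_report holds — hence O(disclose_report).
Premise 8 is O(disclose_report -> retain_schedule); since O(disclose_report), deontic closure gives O(retain_schedule).
Applying K to premise 2 (O(retain_schedule -> inspect_credential)) and O(retain_schedule) yields O(inspect_credential).
From O(inspect_credential) and premise 10, O(inspect_credential -> sound_alarm), we obtain O(sound_alarm).
Premise 6 is O(arm_system -> not sound_alarm); contrapositively O(sound_alarm -> not arm_system). Since O(sound_alarm) holds, K gives O(not arm_system).
Premise 7 is O(notify_certificate -> arm_system); contrapositively O(not arm_system -> not notify_certificate). Since O(not arm_system) holds, K gives O(not notify_certificate).
Premise 11 is O(not notify_certificate -> not publish_dataset); since O(not notify_certificate), deontic closure gives O(not publish_dataset).
So O(not publish_dataset) holds, i.e. publish_dataset is forbidden. None of the other listed options is forbidden under the premises.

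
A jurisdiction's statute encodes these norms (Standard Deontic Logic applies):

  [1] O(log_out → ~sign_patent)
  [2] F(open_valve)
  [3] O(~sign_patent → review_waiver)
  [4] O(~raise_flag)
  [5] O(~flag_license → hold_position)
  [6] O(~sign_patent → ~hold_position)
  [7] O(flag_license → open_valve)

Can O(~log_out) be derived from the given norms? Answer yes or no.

Yes

Premise 2, F(open_valve), is equivalent to O(~open_valve).
Premise 7 is O(flag_license → open_valve); contrapositively O(~open_valve → ~flag_license). Since O(~open_valve) holds, K gives O(~flag_license).
Applying K to premise 5 (O(~flag_license → hold_position)) and O(~flag_license) yields O(hold_position).
The contrapositive of premise 6 (O(~sign_patent → ~hold_position)) is O(hold_position → sign_patent), and O(hold_position) is already established, so O(sign_patent).
The contrapositive of premise 1 (O(log_out → ~sign_patent)) is O(sign_patent → ~log_out), and O(sign_patent) is already established, so O(~log_out).
Premises 3, 4 do not contribute to this derivation.
So O(~log_out) follows.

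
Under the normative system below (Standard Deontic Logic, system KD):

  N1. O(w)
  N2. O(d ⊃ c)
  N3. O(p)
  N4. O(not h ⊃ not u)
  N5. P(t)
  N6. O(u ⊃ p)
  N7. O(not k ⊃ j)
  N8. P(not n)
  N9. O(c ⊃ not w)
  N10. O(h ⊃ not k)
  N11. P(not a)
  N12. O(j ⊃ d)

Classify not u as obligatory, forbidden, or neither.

Premise 1 states O(w) outright.
Premise 9, O(c ⊃ not w), contraposes to O(w ⊃ not c); with O(w) we get O(not c).
Premise 2 is O(d ⊃ c); contrapositively O(not c ⊃ not d). Since O(not c) holds, K gives O(not d).
Premise 12 is O(j ⊃ d); contrapositively O(not d ⊃ not j). Since O(not d) holds, K gives O(not j).
The contrapositive of premise 7 (O(not k ⊃ j)) is O(not j ⊃ k), and O(not j) is already established, so O(k).
The contrapositive of premise 10 (O(h ⊃ not k)) is O(k ⊃ not h), and O(k) is already established, so O(not h).
Premise 4 is O(not h ⊃ not u); since O(not h), deontic closure gives O(not u).
Premises 3, 5, 6, 8, 11 do not contribute to this derivation.
Hence not u is obligatory.

Obligatory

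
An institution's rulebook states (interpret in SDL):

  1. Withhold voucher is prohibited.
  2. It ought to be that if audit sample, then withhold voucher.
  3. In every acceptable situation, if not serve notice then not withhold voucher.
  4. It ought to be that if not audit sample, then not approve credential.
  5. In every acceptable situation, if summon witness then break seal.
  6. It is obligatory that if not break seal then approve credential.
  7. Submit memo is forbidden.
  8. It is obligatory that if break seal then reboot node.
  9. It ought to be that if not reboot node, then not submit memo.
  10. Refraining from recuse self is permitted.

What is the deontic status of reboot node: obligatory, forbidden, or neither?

Premise 1, F(withhold_voucher), is equivalent to O(¬withhold_voucher).
Premise 2, O(audit_sample → withhold_voucher), contraposes to O(¬withhold_voucher → ¬audit_sample); with O(¬withhold_voucher) we get O(¬audit_sample).
Applying K to premise 4 (O(¬audit_sample → ¬approve_credential)) and O(¬audit_sample) yields O(¬approve_credential).
Premise 6 is O(¬break_seal → approve_credential); contrapositively O(¬approve_credential → break_seal). Since O(¬approve_credential) holds, K gives O(break_seal).
With premise 8, O(break_seal → reboot_node), the K-axiom yields O(reboot_node).
Premises 3, 5, 7, 9, 10 do not contribute to this derivation.
Hence reboot_node is obligatory.

Obligatory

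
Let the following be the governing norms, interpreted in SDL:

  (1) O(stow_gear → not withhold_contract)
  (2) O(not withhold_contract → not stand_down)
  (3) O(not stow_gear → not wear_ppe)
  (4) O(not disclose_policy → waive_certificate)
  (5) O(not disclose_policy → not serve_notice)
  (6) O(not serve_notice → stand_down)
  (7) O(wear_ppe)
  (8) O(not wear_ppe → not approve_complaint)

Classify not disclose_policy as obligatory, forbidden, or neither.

Premise 7 gives O(wear_ppe).
Premise 3, O(not stow_gear → not wear_ppe), contraposes to O(wear_ppe → stow_gear); with O(wear_ppe) we get O(stow_gear).
Premise 1 is O(stow_gear → not withhold_contract); since O(stow_gear), deontic closure gives O(not withhold_contract).
Premise 2 is O(not withhold_contract → not stand_down); since O(not withhold_contract), deontic closure gives O(not stand_down).
Premise 6 is O(not serve_notice → stand_down); contrapositively O(not stand_down → serve_notice). Since O(not stand_down) holds, K gives O(serve_notice).
The contrapositive of premise 5 (O(not disclose_policy → not serve_notice)) is O(serve_notice → disclose_policy), and O(serve_notice) is already established, so O(disclose_policy).
Premises 4, 8 do not contribute to this derivation.
Thus O(disclose_policy), which is F(not disclose_policy): not disclose_policy is forbidden.

Forbidden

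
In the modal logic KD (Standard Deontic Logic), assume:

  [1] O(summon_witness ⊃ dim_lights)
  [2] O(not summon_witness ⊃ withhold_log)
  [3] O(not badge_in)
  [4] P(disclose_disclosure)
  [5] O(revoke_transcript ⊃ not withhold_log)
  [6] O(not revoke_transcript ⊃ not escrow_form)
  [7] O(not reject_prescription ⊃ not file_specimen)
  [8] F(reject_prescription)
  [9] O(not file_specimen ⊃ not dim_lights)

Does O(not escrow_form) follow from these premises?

Premise 8, F(reject_prescription), is equivalent to O(not reject_prescription).
With premise 7, O(not reject_prescription ⊃ not file_specimen), the K-axiom yields O(not file_specimen).
From O(not file_specimen) and premise 9, O(not file_specimen ⊃ not dim_lights), we obtain O(not dim_lights).
Premise 1 is O(summon_witness ⊃ dim_lights); contrapositively O(not dim_lights ⊃ not summon_witness). Since O(not dim_lights) holds, K gives O(not summon_witness).
With premise 2, O(not summon_witness ⊃ withhold_log), the K-axiom yields O(withhold_log).
Premise 5, O(revoke_transcript ⊃ not withhold_log), contraposes to O(withhold_log ⊃ not revoke_transcript); with O(withhold_log) we get O(not revoke_transcript).
Applying K to premise 6 (O(not revoke_transcript ⊃ not escrow_form)) and O(not revoke_transcript) yields O(not escrow_form).
Premises 3, 4 do not contribute to this derivation.
So O(not escrow_form) follows.

Yes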